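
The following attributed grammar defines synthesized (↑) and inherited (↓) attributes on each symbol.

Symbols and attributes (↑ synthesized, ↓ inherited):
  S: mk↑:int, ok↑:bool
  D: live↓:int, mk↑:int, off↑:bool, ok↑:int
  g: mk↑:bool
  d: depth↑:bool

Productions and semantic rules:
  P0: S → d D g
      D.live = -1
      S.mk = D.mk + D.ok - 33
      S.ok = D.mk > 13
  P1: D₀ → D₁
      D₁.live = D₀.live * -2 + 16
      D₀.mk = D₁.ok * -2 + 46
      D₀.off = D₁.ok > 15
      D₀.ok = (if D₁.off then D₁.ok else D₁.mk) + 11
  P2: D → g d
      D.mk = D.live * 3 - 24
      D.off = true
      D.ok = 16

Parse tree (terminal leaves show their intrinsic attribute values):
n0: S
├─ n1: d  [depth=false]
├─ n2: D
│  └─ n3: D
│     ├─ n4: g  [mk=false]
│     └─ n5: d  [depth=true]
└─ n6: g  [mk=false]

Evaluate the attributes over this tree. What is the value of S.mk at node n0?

1. n1.depth = false  [terminal]
2. n2.live = -1  [-1]
3. n3.live = 18  [D₀.live * -2 + 16]
4. n4.mk = false  [terminal]
5. n5.depth = true  [terminal]
6. n3.mk = 30  [D.live * 3 - 24]
7. n3.off = true  [true]
8. n3.ok = 16  [16]
9. n2.mk = 14  [D₁.ok * -2 + 46]
10. n2.off = true  [D₁.ok > 15]
11. n2.ok = 27  [(if D₁.off then D₁.ok else D₁.mk) + 11]
12. n6.mk = false  [terminal]
13. n0.mk = 8  [D.mk + D.ok - 33]
14. n0.ok = true  [D.mk > 13]

8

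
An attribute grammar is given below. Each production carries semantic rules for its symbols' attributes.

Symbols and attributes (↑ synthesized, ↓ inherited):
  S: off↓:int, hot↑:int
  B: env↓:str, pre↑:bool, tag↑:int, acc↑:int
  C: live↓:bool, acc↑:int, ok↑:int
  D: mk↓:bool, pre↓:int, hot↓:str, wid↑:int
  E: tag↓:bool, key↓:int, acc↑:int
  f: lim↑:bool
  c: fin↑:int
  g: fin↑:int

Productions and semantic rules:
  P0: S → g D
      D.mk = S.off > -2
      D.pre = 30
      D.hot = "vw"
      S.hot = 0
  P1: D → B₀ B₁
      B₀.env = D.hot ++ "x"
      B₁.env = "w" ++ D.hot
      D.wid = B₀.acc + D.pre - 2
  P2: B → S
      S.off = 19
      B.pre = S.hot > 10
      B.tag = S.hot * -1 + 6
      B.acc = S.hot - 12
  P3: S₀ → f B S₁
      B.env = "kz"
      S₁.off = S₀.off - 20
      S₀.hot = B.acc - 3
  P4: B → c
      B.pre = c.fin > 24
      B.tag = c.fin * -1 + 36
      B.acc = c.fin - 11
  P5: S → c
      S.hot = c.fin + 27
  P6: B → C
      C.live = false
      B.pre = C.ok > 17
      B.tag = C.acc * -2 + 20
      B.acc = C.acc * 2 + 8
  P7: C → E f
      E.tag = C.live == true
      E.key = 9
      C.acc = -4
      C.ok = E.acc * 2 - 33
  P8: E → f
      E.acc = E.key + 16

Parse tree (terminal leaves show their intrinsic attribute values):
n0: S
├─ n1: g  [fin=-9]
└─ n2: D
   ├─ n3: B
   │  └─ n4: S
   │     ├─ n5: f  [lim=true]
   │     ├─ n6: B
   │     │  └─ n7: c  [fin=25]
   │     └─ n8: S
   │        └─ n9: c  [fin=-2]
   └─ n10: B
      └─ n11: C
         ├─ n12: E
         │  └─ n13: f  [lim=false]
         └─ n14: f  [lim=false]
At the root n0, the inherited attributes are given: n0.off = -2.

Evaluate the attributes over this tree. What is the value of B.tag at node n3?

-5

1. n0.off = -2  [given at root]
2. n1.fin = -9  [terminal]
3. n2.mk = false  [S.off > -2]
4. n2.pre = 30  [30]
5. n2.hot = "vw"  ["vw"]
6. n3.env = "vwx"  [D.hot ++ "x"]
7. n4.off = 19  [19]
8. n5.lim = true  [terminal]
9. n6.env = "kz"  ["kz"]
10. n7.fin = 25  [terminal]
11. n6.pre = true  [c.fin > 24]
12. n6.tag = 11  [c.fin * -1 + 36]
13. n6.acc = 14  [c.fin - 11]
14. n8.off = -1  [S₀.off - 20]
15. n9.fin = -2  [terminal]
16. n8.hot = 25  [c.fin + 27]
17. n4.hot = 11  [B.acc - 3]
18. n3.pre = true  [S.hot > 10]
19. n3.tag = -5  [S.hot * -1 + 6]
20. n3.acc = -1  [S.hot - 12]
21. n10.env = "wvw"  ["w" ++ D.hot]
22. n11.live = false  [false]
23. n12.tag = false  [C.live == true]
24. n12.key = 9  [9]
25. n13.lim = false  [terminal]
26. n12.acc = 25  [E.key + 16]
27. n14.lim = false  [terminal]
28. n11.acc = -4  [-4]
29. n11.ok = 17  [E.acc * 2 - 33]
30. n10.pre = false  [C.ok > 17]
31. n10.tag = 28  [C.acc * -2 + 20]
32. n10.acc = 0  [C.acc * 2 + 8]
33. n2.wid = 27  [B₀.acc + D.pre - 2]
34. n0.hot = 0  [0]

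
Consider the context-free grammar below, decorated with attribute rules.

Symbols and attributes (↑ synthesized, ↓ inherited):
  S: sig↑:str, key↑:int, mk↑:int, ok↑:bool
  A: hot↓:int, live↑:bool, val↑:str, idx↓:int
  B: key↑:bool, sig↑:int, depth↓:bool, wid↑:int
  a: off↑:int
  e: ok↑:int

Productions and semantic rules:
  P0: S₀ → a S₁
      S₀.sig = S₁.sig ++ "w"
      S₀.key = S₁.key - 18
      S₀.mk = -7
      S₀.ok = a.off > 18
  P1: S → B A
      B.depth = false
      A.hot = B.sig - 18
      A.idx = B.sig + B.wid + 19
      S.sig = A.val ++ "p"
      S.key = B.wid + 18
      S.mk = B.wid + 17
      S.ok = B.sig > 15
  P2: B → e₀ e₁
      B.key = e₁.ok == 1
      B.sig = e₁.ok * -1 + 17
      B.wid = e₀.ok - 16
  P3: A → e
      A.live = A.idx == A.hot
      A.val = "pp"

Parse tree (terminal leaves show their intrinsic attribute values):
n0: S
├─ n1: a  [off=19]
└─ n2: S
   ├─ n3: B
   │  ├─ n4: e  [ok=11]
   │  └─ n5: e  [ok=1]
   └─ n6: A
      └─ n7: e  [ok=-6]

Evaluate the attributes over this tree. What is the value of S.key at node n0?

1. n1.off = 19  [terminal]
2. n3.depth = false  [false]
3. n4.ok = 11  [terminal]
4. n5.ok = 1  [terminal]
5. n3.key = true  [e₁.ok == 1]
6. n3.sig = 16  [e₁.ok * -1 + 17]
7. n3.wid = -5  [e₀.ok - 16]
8. n6.hot = -2  [B.sig - 18]
9. n6.idx = 30  [B.sig + B.wid + 19]
10. n7.ok = -6  [terminal]
11. n6.live = false  [A.idx == A.hot]
12. n6.val = "pp"  ["pp"]
13. n2.sig = "ppp"  [A.val ++ "p"]
14. n2.key = 13  [B.wid + 18]
15. n2.mk = 12  [B.wid + 17]
16. n2.ok = true  [B.sig > 15]
17. n0.sig = "pppw"  [S₁.sig ++ "w"]
18. n0.key = -5  [S₁.key - 18]
19. n0.mk = -7  [-7]
20. n0.ok = true  [a.off > 18]

-5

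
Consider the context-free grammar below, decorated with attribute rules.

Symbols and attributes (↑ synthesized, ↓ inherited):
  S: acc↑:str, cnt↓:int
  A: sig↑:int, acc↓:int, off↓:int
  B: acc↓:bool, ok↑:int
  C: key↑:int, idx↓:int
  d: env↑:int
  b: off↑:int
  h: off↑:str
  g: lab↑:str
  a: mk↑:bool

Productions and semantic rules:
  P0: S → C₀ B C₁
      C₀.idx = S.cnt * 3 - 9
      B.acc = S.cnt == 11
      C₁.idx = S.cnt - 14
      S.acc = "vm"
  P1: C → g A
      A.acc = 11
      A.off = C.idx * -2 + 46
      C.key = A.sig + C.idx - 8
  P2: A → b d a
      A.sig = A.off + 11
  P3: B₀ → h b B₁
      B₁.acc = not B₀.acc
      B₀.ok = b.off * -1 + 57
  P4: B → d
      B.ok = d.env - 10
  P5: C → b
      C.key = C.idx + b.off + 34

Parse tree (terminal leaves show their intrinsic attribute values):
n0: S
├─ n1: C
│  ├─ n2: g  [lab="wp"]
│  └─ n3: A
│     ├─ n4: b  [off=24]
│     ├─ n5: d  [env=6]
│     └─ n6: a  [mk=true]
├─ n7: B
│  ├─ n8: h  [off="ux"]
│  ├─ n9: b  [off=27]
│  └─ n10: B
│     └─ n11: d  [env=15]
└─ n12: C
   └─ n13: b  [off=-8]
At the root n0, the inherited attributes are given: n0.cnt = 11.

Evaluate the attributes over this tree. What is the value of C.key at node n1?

1. n0.cnt = 11  [given at root]
2. n1.idx = 24  [S.cnt * 3 - 9]
3. n2.lab = "wp"  [terminal]
4. n3.acc = 11  [11]
5. n3.off = -2  [C.idx * -2 + 46]
6. n4.off = 24  [terminal]
7. n5.env = 6  [terminal]
8. n6.mk = true  [terminal]
9. n3.sig = 9  [A.off + 11]
10. n1.key = 25  [A.sig + C.idx - 8]
11. n7.acc = true  [S.cnt == 11]
12. n8.off = "ux"  [terminal]
13. n9.off = 27  [terminal]
14. n10.acc = false  [not B₀.acc]
15. n11.env = 15  [terminal]
16. n10.ok = 5  [d.env - 10]
17. n7.ok = 30  [b.off * -1 + 57]
18. n12.idx = -3  [S.cnt - 14]
19. n13.off = -8  [terminal]
20. n12.key = 23  [C.idx + b.off + 34]
21. n0.acc = "vm"  ["vm"]

25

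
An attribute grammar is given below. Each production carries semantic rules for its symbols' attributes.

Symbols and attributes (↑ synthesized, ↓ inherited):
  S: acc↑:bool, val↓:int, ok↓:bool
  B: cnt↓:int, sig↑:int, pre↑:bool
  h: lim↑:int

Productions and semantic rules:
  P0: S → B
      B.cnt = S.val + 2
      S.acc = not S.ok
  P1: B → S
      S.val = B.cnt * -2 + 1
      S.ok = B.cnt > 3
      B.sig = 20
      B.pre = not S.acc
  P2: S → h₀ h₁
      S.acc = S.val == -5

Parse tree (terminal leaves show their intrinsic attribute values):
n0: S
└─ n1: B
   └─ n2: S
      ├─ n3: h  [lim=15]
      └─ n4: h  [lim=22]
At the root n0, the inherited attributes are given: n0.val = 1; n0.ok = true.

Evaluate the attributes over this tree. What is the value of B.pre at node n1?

false

1. n0.val = 1  [given at root]
2. n0.ok = true  [given at root]
3. n1.cnt = 3  [S.val + 2]
4. n2.val = -5  [B.cnt * -2 + 1]
5. n2.ok = false  [B.cnt > 3]
6. n3.lim = 15  [terminal]
7. n4.lim = 22  [terminal]
8. n2.acc = true  [S.val == -5]
9. n1.sig = 20  [20]
10. n1.pre = false  [not S.acc]
11. n0.acc = false  [not S.ok]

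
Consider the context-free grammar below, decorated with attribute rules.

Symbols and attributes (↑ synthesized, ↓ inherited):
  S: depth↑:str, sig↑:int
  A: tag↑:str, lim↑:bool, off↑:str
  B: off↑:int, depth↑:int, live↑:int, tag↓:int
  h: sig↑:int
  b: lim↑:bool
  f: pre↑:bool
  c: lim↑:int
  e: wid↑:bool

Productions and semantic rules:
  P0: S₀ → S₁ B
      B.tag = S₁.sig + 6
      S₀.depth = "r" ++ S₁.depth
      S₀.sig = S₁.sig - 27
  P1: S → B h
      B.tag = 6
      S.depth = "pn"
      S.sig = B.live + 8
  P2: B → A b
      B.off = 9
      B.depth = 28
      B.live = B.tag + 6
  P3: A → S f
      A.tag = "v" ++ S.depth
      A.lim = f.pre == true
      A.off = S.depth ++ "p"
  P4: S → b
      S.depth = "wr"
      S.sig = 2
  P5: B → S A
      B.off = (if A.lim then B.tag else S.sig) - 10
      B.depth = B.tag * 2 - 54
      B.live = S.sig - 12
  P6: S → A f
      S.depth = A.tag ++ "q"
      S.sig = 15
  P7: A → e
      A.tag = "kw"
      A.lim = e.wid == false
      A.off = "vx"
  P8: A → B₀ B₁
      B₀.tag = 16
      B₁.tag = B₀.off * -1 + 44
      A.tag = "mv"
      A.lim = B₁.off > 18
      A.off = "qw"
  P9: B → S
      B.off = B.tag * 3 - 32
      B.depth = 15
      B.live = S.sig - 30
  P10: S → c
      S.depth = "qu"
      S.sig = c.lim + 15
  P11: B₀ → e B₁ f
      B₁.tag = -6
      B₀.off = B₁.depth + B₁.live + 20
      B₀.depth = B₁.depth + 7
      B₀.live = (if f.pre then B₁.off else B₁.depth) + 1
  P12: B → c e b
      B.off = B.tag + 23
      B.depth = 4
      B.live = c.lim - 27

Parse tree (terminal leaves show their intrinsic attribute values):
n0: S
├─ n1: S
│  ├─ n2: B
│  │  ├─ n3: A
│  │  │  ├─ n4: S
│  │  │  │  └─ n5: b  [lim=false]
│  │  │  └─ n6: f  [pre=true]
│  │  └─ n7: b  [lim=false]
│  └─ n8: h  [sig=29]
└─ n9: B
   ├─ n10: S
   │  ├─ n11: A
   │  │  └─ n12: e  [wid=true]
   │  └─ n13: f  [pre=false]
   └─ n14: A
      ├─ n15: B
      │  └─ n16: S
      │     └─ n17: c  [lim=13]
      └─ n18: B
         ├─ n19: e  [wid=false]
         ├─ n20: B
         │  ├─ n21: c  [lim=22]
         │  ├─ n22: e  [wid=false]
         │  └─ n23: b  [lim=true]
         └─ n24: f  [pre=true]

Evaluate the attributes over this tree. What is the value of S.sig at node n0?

-7

1. n2.tag = 6  [6]
2. n5.lim = false  [terminal]
3. n4.depth = "wr"  ["wr"]
4. n4.sig = 2  [2]
5. n6.pre = true  [terminal]
6. n3.tag = "vwr"  ["v" ++ S.depth]
7. n3.lim = true  [f.pre == true]
8. n3.off = "wrp"  [S.depth ++ "p"]
9. n7.lim = false  [terminal]
10. n2.off = 9  [9]
11. n2.depth = 28  [28]
12. n2.live = 12  [B.tag + 6]
13. n8.sig = 29  [terminal]
14. n1.depth = "pn"  ["pn"]
15. n1.sig = 20  [B.live + 8]
16. n9.tag = 26  [S₁.sig + 6]
17. n12.wid = true  [terminal]
18. n11.tag = "kw"  ["kw"]
19. n11.lim = false  [e.wid == false]
20. n11.off = "vx"  ["vx"]
21. n13.pre = false  [terminal]
22. n10.depth = "kwq"  [A.tag ++ "q"]
23. n10.sig = 15  [15]
24. n15.tag = 16  [16]
25. n17.lim = 13  [terminal]
26. n16.depth = "qu"  ["qu"]
27. n16.sig = 28  [c.lim + 15]
28. n15.off = 16  [B.tag * 3 - 32]
29. n15.depth = 15  [15]
30. n15.live = -2  [S.sig - 30]
31. n18.tag = 28  [B₀.off * -1 + 44]
32. n19.wid = false  [terminal]
33. n20.tag = -6  [-6]
34. n21.lim = 22  [terminal]
35. n22.wid = false  [terminal]
36. n23.lim = true  [terminal]
37. n20.off = 17  [B.tag + 23]
38. n20.depth = 4  [4]
39. n20.live = -5  [c.lim - 27]
40. n24.pre = true  [terminal]
41. n18.off = 19  [B₁.depth + B₁.live + 20]
42. n18.depth = 11  [B₁.depth + 7]
43. n18.live = 18  [(if f.pre then B₁.off else B₁.depth) + 1]
44. n14.tag = "mv"  ["mv"]
45. n14.lim = true  [B₁.off > 18]
46. n14.off = "qw"  ["qw"]
47. n9.off = 16  [(if A.lim then B.tag else S.sig) - 10]
48. n9.depth = -2  [B.tag * 2 - 54]
49. n9.live = 3  [S.sig - 12]
50. n0.depth = "rpn"  ["r" ++ S₁.depth]
51. n0.sig = -7  [S₁.sig - 27]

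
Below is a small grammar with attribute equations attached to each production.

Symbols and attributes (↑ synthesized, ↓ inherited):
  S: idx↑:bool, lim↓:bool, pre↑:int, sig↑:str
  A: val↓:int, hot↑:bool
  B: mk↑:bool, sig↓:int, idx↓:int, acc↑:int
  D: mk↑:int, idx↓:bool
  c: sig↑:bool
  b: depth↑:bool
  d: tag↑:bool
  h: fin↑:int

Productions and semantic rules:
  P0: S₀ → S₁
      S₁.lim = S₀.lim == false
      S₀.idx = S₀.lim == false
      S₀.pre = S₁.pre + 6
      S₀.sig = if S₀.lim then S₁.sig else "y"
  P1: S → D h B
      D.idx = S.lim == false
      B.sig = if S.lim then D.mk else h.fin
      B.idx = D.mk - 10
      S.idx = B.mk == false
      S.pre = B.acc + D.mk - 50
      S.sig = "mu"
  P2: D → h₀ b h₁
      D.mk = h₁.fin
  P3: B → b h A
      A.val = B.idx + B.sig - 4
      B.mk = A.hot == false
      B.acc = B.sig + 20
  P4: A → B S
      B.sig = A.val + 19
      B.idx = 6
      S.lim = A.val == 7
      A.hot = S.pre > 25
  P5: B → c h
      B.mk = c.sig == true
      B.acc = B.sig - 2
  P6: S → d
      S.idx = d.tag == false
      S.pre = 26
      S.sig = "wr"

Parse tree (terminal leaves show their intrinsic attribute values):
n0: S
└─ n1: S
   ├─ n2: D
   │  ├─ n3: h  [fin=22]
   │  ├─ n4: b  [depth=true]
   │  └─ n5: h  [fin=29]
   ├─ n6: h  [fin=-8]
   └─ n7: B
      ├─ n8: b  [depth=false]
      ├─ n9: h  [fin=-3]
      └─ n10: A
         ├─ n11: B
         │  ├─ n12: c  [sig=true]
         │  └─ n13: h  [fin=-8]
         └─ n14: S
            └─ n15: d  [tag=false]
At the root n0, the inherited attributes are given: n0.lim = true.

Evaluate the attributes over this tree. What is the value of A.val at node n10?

1. n0.lim = true  [given at root]
2. n1.lim = false  [S₀.lim == false]
3. n2.idx = true  [S.lim == false]
4. n3.fin = 22  [terminal]
5. n4.depth = true  [terminal]
6. n5.fin = 29  [terminal]
7. n2.mk = 29  [h₁.fin]
8. n6.fin = -8  [terminal]
9. n7.sig = -8  [if S.lim then D.mk else h.fin]
10. n7.idx = 19  [D.mk - 10]
11. n8.depth = false  [terminal]
12. n9.fin = -3  [terminal]
13. n10.val = 7  [B.idx + B.sig - 4]
14. n11.sig = 26  [A.val + 19]
15. n11.idx = 6  [6]
16. n12.sig = true  [terminal]
17. n13.fin = -8  [terminal]
18. n11.mk = true  [c.sig == true]
19. n11.acc = 24  [B.sig - 2]
20. n14.lim = true  [A.val == 7]
21. n15.tag = false  [terminal]
22. n14.idx = true  [d.tag == false]
23. n14.pre = 26  [26]
24. n14.sig = "wr"  ["wr"]
25. n10.hot = true  [S.pre > 25]
26. n7.mk = false  [A.hot == false]
27. n7.acc = 12  [B.sig + 20]
28. n1.idx = true  [B.mk == false]
29. n1.pre = -9  [B.acc + D.mk - 50]
30. n1.sig = "mu"  ["mu"]
31. n0.idx = false  [S₀.lim == false]
32. n0.pre = -3  [S₁.pre + 6]
33. n0.sig = "mu"  [if S₀.lim then S₁.sig else "y"]

7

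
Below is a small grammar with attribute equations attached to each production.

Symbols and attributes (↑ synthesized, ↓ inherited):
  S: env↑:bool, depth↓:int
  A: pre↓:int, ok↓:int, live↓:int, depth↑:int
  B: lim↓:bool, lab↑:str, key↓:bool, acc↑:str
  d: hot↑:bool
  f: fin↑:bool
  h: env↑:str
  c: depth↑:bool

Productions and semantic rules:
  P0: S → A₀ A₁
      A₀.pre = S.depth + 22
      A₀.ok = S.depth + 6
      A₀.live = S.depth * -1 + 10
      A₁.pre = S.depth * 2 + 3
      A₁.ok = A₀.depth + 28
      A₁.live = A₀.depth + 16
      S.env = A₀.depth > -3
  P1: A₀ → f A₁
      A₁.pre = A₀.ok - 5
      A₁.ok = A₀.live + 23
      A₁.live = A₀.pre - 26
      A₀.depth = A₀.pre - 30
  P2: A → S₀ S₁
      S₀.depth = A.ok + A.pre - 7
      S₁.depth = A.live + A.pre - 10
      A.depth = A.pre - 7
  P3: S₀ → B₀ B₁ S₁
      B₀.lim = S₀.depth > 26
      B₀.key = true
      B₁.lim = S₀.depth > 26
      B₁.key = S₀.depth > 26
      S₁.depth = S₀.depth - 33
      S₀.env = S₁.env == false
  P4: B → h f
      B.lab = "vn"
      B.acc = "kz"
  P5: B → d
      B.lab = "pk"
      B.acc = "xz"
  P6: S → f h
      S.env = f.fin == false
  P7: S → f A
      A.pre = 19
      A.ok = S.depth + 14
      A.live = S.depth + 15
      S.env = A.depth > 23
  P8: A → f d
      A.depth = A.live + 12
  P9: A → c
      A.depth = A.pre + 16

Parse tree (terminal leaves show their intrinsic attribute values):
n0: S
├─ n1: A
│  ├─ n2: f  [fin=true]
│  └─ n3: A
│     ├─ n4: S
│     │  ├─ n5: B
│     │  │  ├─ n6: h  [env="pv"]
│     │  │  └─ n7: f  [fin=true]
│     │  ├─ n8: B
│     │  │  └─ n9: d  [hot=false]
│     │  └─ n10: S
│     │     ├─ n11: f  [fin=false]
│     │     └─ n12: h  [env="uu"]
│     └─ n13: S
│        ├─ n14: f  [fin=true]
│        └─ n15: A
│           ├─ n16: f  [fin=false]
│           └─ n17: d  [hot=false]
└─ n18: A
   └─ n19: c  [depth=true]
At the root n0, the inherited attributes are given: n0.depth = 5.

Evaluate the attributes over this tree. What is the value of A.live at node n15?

1. n0.depth = 5  [given at root]
2. n1.pre = 27  [S.depth + 22]
3. n1.ok = 11  [S.depth + 6]
4. n1.live = 5  [S.depth * -1 + 10]
5. n2.fin = true  [terminal]
6. n3.pre = 6  [A₀.ok - 5]
7. n3.ok = 28  [A₀.live + 23]
8. n3.live = 1  [A₀.pre - 26]
9. n4.depth = 27  [A.ok + A.pre - 7]
10. n5.lim = true  [S₀.depth > 26]
11. n5.key = true  [true]
12. n6.env = "pv"  [terminal]
13. n7.fin = true  [terminal]
14. n5.lab = "vn"  ["vn"]
15. n5.acc = "kz"  ["kz"]
16. n8.lim = true  [S₀.depth > 26]
17. n8.key = true  [S₀.depth > 26]
18. n9.hot = false  [terminal]
19. n8.lab = "pk"  ["pk"]
20. n8.acc = "xz"  ["xz"]
21. n10.depth = -6  [S₀.depth - 33]
22. n11.fin = false  [terminal]
23. n12.env = "uu"  [terminal]
24. n10.env = true  [f.fin == false]
25. n4.env = false  [S₁.env == false]
26. n13.depth = -3  [A.live + A.pre - 10]
27. n14.fin = true  [terminal]
28. n15.pre = 19  [19]
29. n15.ok = 11  [S.depth + 14]
30. n15.live = 12  [S.depth + 15]
31. n16.fin = false  [terminal]
32. n17.hot = false  [terminal]
33. n15.depth = 24  [A.live + 12]
34. n13.env = true  [A.depth > 23]
35. n3.depth = -1  [A.pre - 7]
36. n1.depth = -3  [A₀.pre - 30]
37. n18.pre = 13  [S.depth * 2 + 3]
38. n18.ok = 25  [A₀.depth + 28]
39. n18.live = 13  [A₀.depth + 16]
40. n19.depth = true  [terminal]
41. n18.depth = 29  [A.pre + 16]
42. n0.env = false  [A₀.depth > -3]

12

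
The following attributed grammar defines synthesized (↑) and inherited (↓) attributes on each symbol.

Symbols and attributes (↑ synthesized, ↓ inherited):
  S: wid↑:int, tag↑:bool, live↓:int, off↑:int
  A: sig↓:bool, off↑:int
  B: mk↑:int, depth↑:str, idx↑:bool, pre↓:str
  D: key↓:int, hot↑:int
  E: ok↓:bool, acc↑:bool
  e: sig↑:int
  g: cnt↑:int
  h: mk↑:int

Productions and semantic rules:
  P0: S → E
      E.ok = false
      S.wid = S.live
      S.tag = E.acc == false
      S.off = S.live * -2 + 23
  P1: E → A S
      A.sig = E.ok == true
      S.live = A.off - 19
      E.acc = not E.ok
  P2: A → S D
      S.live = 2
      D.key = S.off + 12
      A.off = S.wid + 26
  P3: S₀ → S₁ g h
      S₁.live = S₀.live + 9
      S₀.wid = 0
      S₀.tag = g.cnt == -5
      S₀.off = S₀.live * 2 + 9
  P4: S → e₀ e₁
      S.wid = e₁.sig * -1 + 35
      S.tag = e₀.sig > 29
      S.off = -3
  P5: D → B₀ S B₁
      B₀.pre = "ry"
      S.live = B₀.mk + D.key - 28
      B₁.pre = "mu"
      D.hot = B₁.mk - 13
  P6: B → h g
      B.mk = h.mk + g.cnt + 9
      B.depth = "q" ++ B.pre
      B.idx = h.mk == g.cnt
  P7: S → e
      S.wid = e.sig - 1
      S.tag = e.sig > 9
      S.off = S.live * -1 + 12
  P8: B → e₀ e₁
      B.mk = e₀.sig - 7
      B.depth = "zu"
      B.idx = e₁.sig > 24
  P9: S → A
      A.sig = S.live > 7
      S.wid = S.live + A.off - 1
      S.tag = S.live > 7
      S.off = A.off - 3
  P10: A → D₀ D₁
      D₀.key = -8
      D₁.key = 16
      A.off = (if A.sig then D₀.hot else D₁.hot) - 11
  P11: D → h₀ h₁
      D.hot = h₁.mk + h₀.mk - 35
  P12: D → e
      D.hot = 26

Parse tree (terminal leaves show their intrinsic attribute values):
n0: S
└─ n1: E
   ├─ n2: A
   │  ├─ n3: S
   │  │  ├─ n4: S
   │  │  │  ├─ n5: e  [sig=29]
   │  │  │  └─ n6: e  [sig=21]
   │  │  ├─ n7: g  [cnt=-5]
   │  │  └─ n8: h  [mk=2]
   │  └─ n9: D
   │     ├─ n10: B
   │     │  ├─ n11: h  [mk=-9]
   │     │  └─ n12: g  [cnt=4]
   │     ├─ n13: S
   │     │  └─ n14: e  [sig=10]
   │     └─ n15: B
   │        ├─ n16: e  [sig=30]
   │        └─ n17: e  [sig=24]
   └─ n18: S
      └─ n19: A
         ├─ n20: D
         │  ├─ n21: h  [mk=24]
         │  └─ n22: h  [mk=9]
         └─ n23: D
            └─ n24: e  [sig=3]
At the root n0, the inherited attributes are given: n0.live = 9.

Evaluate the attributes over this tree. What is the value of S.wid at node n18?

1. n0.live = 9  [given at root]
2. n1.ok = false  [false]
3. n2.sig = false  [E.ok == true]
4. n3.live = 2  [2]
5. n4.live = 11  [S₀.live + 9]
6. n5.sig = 29  [terminal]
7. n6.sig = 21  [terminal]
8. n4.wid = 14  [e₁.sig * -1 + 35]
9. n4.tag = false  [e₀.sig > 29]
10. n4.off = -3  [-3]
11. n7.cnt = -5  [terminal]
12. n8.mk = 2  [terminal]
13. n3.wid = 0  [0]
14. n3.tag = true  [g.cnt == -5]
15. n3.off = 13  [S₀.live * 2 + 9]
16. n9.key = 25  [S.off + 12]
17. n10.pre = "ry"  ["ry"]
18. n11.mk = -9  [terminal]
19. n12.cnt = 4  [terminal]
20. n10.mk = 4  [h.mk + g.cnt + 9]
21. n10.depth = "qry"  ["q" ++ B.pre]
22. n10.idx = false  [h.mk == g.cnt]
23. n13.live = 1  [B₀.mk + D.key - 28]
24. n14.sig = 10  [terminal]
25. n13.wid = 9  [e.sig - 1]
26. n13.tag = true  [e.sig > 9]
27. n13.off = 11  [S.live * -1 + 12]
28. n15.pre = "mu"  ["mu"]
29. n16.sig = 30  [terminal]
30. n17.sig = 24  [terminal]
31. n15.mk = 23  [e₀.sig - 7]
32. n15.depth = "zu"  ["zu"]
33. n15.idx = false  [e₁.sig > 24]
34. n9.hot = 10  [B₁.mk - 13]
35. n2.off = 26  [S.wid + 26]
36. n18.live = 7  [A.off - 19]
37. n19.sig = false  [S.live > 7]
38. n20.key = -8  [-8]
39. n21.mk = 24  [terminal]
40. n22.mk = 9  [terminal]
41. n20.hot = -2  [h₁.mk + h₀.mk - 35]
42. n23.key = 16  [16]
43. n24.sig = 3  [terminal]
44. n23.hot = 26  [26]
45. n19.off = 15  [(if A.sig then D₀.hot else D₁.hot) - 11]
46. n18.wid = 21  [S.live + A.off - 1]
47. n18.tag = false  [S.live > 7]
48. n18.off = 12  [A.off - 3]
49. n1.acc = true  [not E.ok]
50. n0.wid = 9  [S.live]
51. n0.tag = false  [E.acc == false]
52. n0.off = 5  [S.live * -2 + 23]

21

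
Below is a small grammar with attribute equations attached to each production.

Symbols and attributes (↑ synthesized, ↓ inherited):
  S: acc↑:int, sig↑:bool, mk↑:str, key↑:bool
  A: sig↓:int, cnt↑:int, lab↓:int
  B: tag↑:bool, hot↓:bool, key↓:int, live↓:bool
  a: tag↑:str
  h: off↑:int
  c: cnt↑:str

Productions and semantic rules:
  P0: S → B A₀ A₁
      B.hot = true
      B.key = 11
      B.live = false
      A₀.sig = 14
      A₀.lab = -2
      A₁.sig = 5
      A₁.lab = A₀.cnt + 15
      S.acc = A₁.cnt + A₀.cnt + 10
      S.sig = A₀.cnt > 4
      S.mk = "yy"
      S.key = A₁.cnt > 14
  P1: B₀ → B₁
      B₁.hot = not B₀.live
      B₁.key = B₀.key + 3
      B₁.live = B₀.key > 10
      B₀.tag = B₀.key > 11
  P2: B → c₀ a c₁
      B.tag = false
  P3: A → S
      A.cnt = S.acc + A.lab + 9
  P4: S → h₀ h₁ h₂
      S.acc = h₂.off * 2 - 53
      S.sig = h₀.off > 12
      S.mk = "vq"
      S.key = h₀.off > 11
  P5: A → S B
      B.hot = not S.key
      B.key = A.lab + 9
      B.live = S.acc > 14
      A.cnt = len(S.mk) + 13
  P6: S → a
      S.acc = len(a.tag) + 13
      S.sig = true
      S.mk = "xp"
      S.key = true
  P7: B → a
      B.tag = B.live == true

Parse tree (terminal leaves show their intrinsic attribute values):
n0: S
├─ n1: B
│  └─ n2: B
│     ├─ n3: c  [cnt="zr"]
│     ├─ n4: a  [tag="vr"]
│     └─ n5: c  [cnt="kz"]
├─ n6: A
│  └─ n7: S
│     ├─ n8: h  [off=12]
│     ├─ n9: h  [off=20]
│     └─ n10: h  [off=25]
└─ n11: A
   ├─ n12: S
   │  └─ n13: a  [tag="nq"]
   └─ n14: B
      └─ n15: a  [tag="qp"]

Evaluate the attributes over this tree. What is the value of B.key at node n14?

1. n1.hot = true  [true]
2. n1.key = 11  [11]
3. n1.live = false  [false]
4. n2.hot = true  [not B₀.live]
5. n2.key = 14  [B₀.key + 3]
6. n2.live = true  [B₀.key > 10]
7. n3.cnt = "zr"  [terminal]
8. n4.tag = "vr"  [terminal]
9. n5.cnt = "kz"  [terminal]
10. n2.tag = false  [false]
11. n1.tag = false  [B₀.key > 11]
12. n6.sig = 14  [14]
13. n6.lab = -2  [-2]
14. n8.off = 12  [terminal]
15. n9.off = 20  [terminal]
16. n10.off = 25  [terminal]
17. n7.acc = -3  [h₂.off * 2 - 53]
18. n7.sig = false  [h₀.off > 12]
19. n7.mk = "vq"  ["vq"]
20. n7.key = true  [h₀.off > 11]
21. n6.cnt = 4  [S.acc + A.lab + 9]
22. n11.sig = 5  [5]
23. n11.lab = 19  [A₀.cnt + 15]
24. n13.tag = "nq"  [terminal]
25. n12.acc = 15  [len(a.tag) + 13]
26. n12.sig = true  [true]
27. n12.mk = "xp"  ["xp"]
28. n12.key = true  [true]
29. n14.hot = false  [not S.key]
30. n14.key = 28  [A.lab + 9]
31. n14.live = true  [S.acc > 14]
32. n15.tag = "qp"  [terminal]
33. n14.tag = true  [B.live == true]
34. n11.cnt = 15  [len(S.mk) + 13]
35. n0.acc = 29  [A₁.cnt + A₀.cnt + 10]
36. n0.sig = false  [A₀.cnt > 4]
37. n0.mk = "yy"  ["yy"]
38. n0.key = true  [A₁.cnt > 14]

28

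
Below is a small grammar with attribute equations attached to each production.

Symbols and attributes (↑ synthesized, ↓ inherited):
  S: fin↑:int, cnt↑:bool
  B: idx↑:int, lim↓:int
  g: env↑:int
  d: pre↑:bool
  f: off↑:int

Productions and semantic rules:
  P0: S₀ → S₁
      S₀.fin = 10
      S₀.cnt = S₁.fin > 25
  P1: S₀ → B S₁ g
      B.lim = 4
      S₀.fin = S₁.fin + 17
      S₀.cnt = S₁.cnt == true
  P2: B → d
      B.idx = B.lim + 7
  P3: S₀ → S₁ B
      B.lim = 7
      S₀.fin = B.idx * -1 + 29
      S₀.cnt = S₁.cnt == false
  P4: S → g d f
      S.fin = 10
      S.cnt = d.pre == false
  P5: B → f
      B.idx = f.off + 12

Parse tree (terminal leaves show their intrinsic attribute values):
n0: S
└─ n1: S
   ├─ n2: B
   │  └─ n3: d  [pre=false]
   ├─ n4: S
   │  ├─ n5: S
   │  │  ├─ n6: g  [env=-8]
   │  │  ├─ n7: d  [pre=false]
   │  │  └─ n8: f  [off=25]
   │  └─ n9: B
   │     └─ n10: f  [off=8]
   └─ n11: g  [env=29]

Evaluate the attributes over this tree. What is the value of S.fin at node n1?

1. n2.lim = 4  [4]
2. n3.pre = false  [terminal]
3. n2.idx = 11  [B.lim + 7]
4. n6.env = -8  [terminal]
5. n7.pre = false  [terminal]
6. n8.off = 25  [terminal]
7. n5.fin = 10  [10]
8. n5.cnt = true  [d.pre == false]
9. n9.lim = 7  [7]
10. n10.off = 8  [terminal]
11. n9.idx = 20  [f.off + 12]
12. n4.fin = 9  [B.idx * -1 + 29]
13. n4.cnt = false  [S₁.cnt == false]
14. n11.env = 29  [terminal]
15. n1.fin = 26  [S₁.fin + 17]
16. n1.cnt = false  [S₁.cnt == true]
17. n0.fin = 10  [10]
18. n0.cnt = true  [S₁.fin > 25]

26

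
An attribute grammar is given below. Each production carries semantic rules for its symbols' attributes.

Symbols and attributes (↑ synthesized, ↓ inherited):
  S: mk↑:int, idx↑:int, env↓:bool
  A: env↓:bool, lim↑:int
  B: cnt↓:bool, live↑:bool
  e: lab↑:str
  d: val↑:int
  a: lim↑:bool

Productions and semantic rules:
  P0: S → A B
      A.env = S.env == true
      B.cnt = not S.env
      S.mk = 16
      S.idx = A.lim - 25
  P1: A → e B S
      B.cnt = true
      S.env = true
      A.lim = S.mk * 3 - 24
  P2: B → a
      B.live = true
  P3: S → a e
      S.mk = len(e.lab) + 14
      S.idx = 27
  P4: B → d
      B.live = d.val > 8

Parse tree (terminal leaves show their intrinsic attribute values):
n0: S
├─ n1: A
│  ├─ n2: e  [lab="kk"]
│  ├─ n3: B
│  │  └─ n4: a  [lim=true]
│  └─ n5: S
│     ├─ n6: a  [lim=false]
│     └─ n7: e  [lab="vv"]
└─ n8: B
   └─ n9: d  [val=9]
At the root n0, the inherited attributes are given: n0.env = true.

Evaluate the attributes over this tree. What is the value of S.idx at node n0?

1. n0.env = true  [given at root]
2. n1.env = true  [S.env == true]
3. n2.lab = "kk"  [terminal]
4. n3.cnt = true  [true]
5. n4.lim = true  [terminal]
6. n3.live = true  [true]
7. n5.env = true  [true]
8. n6.lim = false  [terminal]
9. n7.lab = "vv"  [terminal]
10. n5.mk = 16  [len(e.lab) + 14]
11. n5.idx = 27  [27]
12. n1.lim = 24  [S.mk * 3 - 24]
13. n8.cnt = false  [not S.env]
14. n9.val = 9  [terminal]
15. n8.live = true  [d.val > 8]
16. n0.mk = 16  [16]
17. n0.idx = -1  [A.lim - 25]

-1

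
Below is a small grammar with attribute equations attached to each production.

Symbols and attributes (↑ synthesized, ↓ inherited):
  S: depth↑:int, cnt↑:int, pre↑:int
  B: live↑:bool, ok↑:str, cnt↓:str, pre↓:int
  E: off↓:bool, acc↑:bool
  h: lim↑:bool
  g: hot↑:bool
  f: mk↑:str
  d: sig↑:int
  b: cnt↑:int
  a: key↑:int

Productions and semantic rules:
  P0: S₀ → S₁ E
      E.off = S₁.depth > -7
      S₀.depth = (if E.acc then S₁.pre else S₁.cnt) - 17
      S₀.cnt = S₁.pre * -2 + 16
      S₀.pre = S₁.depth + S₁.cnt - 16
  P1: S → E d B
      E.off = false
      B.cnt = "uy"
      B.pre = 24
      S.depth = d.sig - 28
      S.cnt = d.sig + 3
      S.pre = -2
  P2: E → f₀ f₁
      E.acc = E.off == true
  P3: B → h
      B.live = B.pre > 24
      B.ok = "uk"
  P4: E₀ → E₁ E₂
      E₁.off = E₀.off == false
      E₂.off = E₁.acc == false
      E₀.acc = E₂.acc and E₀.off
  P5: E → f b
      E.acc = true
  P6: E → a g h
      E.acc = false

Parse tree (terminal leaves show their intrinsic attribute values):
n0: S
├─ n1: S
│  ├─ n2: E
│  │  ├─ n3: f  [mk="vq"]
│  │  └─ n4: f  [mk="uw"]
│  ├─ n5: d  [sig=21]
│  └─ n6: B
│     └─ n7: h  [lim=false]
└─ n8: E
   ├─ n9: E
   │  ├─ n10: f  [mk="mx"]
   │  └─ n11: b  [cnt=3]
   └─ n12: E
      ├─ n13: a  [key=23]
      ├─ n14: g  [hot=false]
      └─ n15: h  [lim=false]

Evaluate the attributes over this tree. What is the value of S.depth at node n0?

1. n2.off = false  [false]
2. n3.mk = "vq"  [terminal]
3. n4.mk = "uw"  [terminal]
4. n2.acc = false  [E.off == true]
5. n5.sig = 21  [terminal]
6. n6.cnt = "uy"  ["uy"]
7. n6.pre = 24  [24]
8. n7.lim = false  [terminal]
9. n6.live = false  [B.pre > 24]
10. n6.ok = "uk"  ["uk"]
11. n1.depth = -7  [d.sig - 28]
12. n1.cnt = 24  [d.sig + 3]
13. n1.pre = -2  [-2]
14. n8.off = false  [S₁.depth > -7]
15. n9.off = true  [E₀.off == false]
16. n10.mk = "mx"  [terminal]
17. n11.cnt = 3  [terminal]
18. n9.acc = true  [true]
19. n12.off = false  [E₁.acc == false]
20. n13.key = 23  [terminal]
21. n14.hot = false  [terminal]
22. n15.lim = false  [terminal]
23. n12.acc = false  [false]
24. n8.acc = false  [E₂.acc and E₀.off]
25. n0.depth = 7  [(if E.acc then S₁.pre else S₁.cnt) - 17]
26. n0.cnt = 20  [S₁.pre * -2 + 16]
27. n0.pre = 1  [S₁.depth + S₁.cnt - 16]

7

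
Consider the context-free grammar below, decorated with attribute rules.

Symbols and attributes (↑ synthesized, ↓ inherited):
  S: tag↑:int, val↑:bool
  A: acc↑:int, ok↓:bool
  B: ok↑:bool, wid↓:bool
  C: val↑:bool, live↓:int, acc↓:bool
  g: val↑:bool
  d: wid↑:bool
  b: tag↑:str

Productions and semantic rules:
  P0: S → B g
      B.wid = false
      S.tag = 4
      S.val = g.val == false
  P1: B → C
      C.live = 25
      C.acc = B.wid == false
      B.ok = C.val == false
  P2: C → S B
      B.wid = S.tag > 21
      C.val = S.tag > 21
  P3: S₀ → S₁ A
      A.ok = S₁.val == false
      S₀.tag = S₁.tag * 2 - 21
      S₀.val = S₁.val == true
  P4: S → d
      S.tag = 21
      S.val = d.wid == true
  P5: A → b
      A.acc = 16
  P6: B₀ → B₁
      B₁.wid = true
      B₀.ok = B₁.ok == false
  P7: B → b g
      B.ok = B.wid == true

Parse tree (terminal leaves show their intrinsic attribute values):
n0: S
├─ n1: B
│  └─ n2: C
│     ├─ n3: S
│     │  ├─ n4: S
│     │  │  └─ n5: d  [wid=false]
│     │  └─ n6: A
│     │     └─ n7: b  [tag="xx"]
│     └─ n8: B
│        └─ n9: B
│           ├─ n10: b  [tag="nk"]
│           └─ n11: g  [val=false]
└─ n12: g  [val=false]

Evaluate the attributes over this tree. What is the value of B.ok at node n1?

true

1. n1.wid = false  [false]
2. n2.live = 25  [25]
3. n2.acc = true  [B.wid == false]
4. n5.wid = false  [terminal]
5. n4.tag = 21  [21]
6. n4.val = false  [d.wid == true]
7. n6.ok = true  [S₁.val == false]
8. n7.tag = "xx"  [terminal]
9. n6.acc = 16  [16]
10. n3.tag = 21  [S₁.tag * 2 - 21]
11. n3.val = false  [S₁.val == true]
12. n8.wid = false  [S.tag > 21]
13. n9.wid = true  [true]
14. n10.tag = "nk"  [terminal]
15. n11.val = false  [terminal]
16. n9.ok = true  [B.wid == true]
17. n8.ok = false  [B₁.ok == false]
18. n2.val = false  [S.tag > 21]
19. n1.ok = true  [C.val == false]
20. n12.val = false  [terminal]
21. n0.tag = 4  [4]
22. n0.val = true  [g.val == false]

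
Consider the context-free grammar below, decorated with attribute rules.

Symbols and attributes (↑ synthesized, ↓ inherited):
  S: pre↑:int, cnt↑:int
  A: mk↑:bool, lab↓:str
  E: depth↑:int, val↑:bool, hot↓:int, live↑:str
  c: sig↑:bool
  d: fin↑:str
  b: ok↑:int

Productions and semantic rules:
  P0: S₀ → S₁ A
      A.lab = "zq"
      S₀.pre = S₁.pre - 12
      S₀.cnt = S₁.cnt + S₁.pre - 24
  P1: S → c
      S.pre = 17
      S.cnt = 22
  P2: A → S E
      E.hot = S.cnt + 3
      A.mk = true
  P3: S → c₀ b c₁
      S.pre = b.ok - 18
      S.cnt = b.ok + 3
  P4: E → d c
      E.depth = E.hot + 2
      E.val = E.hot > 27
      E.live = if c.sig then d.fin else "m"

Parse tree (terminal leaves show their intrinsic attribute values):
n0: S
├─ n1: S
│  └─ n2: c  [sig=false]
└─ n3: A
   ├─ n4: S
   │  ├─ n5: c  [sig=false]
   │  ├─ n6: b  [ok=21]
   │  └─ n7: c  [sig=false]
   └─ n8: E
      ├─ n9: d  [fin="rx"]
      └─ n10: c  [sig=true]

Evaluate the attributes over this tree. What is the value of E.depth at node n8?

29

1. n2.sig = false  [terminal]
2. n1.pre = 17  [17]
3. n1.cnt = 22  [22]
4. n3.lab = "zq"  ["zq"]
5. n5.sig = false  [terminal]
6. n6.ok = 21  [terminal]
7. n7.sig = false  [terminal]
8. n4.pre = 3  [b.ok - 18]
9. n4.cnt = 24  [b.ok + 3]
10. n8.hot = 27  [S.cnt + 3]
11. n9.fin = "rx"  [terminal]
12. n10.sig = true  [terminal]
13. n8.depth = 29  [E.hot + 2]
14. n8.val = false  [E.hot > 27]
15. n8.live = "rx"  [if c.sig then d.fin else "m"]
16. n3.mk = true  [true]
17. n0.pre = 5  [S₁.pre - 12]
18. n0.cnt = 15  [S₁.cnt + S₁.pre - 24]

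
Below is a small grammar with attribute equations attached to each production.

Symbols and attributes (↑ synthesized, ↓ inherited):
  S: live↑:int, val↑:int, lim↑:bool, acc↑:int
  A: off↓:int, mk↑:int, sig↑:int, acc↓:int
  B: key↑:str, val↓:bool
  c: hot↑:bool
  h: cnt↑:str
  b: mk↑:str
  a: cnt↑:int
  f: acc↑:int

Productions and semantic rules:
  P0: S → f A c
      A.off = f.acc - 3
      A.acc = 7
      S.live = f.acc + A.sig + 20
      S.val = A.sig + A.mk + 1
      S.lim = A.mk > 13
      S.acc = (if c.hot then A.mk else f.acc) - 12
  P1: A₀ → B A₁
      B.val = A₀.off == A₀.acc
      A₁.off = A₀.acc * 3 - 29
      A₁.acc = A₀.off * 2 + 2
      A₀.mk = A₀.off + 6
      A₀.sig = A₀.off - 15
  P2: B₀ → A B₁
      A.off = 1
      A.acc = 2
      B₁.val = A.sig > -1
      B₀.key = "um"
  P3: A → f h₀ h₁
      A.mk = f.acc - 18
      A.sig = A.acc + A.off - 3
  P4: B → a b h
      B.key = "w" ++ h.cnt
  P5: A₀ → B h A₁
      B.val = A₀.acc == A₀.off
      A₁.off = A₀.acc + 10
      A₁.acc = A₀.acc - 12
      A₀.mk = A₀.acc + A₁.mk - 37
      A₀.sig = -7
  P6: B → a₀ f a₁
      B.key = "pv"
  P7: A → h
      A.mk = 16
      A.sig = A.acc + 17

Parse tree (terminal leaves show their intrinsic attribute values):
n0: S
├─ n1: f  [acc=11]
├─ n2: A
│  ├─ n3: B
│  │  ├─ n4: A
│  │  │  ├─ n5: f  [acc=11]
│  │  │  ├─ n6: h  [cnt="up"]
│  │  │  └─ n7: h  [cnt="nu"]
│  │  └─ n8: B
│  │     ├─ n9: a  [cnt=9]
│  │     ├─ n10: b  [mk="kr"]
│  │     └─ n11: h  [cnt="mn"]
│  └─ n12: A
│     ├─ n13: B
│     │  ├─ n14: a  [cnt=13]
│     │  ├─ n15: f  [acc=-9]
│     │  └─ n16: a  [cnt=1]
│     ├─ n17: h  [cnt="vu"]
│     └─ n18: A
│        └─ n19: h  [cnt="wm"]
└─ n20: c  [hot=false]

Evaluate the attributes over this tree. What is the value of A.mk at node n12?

-3

1. n1.acc = 11  [terminal]
2. n2.off = 8  [f.acc - 3]
3. n2.acc = 7  [7]
4. n3.val = false  [A₀.off == A₀.acc]
5. n4.off = 1  [1]
6. n4.acc = 2  [2]
7. n5.acc = 11  [terminal]
8. n6.cnt = "up"  [terminal]
9. n7.cnt = "nu"  [terminal]
10. n4.mk = -7  [f.acc - 18]
11. n4.sig = 0  [A.acc + A.off - 3]
12. n8.val = true  [A.sig > -1]
13. n9.cnt = 9  [terminal]
14. n10.mk = "kr"  [terminal]
15. n11.cnt = "mn"  [terminal]
16. n8.key = "wmn"  ["w" ++ h.cnt]
17. n3.key = "um"  ["um"]
18. n12.off = -8  [A₀.acc * 3 - 29]
19. n12.acc = 18  [A₀.off * 2 + 2]
20. n13.val = false  [A₀.acc == A₀.off]
21. n14.cnt = 13  [terminal]
22. n15.acc = -9  [terminal]
23. n16.cnt = 1  [terminal]
24. n13.key = "pv"  ["pv"]
25. n17.cnt = "vu"  [terminal]
26. n18.off = 28  [A₀.acc + 10]
27. n18.acc = 6  [A₀.acc - 12]
28. n19.cnt = "wm"  [terminal]
29. n18.mk = 16  [16]
30. n18.sig = 23  [A.acc + 17]
31. n12.mk = -3  [A₀.acc + A₁.mk - 37]
32. n12.sig = -7  [-7]
33. n2.mk = 14  [A₀.off + 6]
34. n2.sig = -7  [A₀.off - 15]
35. n20.hot = false  [terminal]
36. n0.live = 24  [f.acc + A.sig + 20]
37. n0.val = 8  [A.sig + A.mk + 1]
38. n0.lim = true  [A.mk > 13]
39. n0.acc = -1  [(if c.hot then A.mk else f.acc) - 12]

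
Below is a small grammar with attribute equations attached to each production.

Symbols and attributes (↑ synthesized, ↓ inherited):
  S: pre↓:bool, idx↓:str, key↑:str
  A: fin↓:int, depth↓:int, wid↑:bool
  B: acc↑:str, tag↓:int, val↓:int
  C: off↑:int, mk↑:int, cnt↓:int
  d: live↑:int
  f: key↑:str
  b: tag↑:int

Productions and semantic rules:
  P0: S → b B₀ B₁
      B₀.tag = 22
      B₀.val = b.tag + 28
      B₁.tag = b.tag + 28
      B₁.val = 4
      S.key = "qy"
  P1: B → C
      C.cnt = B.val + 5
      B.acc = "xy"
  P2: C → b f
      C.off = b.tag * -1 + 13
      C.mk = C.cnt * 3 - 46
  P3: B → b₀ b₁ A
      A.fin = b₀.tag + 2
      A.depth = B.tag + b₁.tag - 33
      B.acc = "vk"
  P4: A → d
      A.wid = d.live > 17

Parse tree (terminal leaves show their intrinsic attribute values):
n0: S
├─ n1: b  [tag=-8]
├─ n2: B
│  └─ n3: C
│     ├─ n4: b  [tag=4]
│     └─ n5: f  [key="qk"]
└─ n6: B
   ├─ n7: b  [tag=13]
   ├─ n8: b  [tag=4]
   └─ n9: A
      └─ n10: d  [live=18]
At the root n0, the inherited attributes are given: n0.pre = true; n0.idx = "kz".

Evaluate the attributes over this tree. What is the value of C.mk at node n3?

1. n0.pre = true  [given at root]
2. n0.idx = "kz"  [given at root]
3. n1.tag = -8  [terminal]
4. n2.tag = 22  [22]
5. n2.val = 20  [b.tag + 28]
6. n3.cnt = 25  [B.val + 5]
7. n4.tag = 4  [terminal]
8. n5.key = "qk"  [terminal]
9. n3.off = 9  [b.tag * -1 + 13]
10. n3.mk = 29  [C.cnt * 3 - 46]
11. n2.acc = "xy"  ["xy"]
12. n6.tag = 20  [b.tag + 28]
13. n6.val = 4  [4]
14. n7.tag = 13  [terminal]
15. n8.tag = 4  [terminal]
16. n9.fin = 15  [b₀.tag + 2]
17. n9.depth = -9  [B.tag + b₁.tag - 33]
18. n10.live = 18  [terminal]
19. n9.wid = true  [d.live > 17]
20. n6.acc = "vk"  ["vk"]
21. n0.key = "qy"  ["qy"]

29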